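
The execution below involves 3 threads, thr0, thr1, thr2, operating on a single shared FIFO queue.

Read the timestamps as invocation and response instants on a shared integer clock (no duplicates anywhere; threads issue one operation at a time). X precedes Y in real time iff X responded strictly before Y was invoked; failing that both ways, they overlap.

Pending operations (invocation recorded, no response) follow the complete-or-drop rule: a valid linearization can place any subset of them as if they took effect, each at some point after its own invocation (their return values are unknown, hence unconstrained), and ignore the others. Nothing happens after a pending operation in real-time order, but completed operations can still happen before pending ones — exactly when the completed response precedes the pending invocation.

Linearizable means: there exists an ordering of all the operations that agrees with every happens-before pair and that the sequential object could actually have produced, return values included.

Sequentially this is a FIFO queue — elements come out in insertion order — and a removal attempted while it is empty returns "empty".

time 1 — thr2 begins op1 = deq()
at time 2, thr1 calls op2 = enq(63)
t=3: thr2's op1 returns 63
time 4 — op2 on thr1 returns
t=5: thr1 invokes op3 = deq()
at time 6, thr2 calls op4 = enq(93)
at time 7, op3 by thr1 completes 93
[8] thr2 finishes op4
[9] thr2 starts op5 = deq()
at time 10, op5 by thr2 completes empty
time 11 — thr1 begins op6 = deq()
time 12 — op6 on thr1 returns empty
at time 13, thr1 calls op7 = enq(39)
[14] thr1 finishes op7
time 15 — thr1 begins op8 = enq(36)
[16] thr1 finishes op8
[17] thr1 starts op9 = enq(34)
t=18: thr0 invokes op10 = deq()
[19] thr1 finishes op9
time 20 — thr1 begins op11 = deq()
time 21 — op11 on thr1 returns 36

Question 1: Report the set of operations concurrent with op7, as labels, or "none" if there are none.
Answer: none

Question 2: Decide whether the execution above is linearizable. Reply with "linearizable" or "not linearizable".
linearizable

one valid linearization: op2, op1, op4, op3, op5, op6, op7, op8, op9, op10, op11
step 1: op2 enq(63) — queue <63>
step 2: op1 deq() → 63 — queue <>
step 3: op4 enq(93) — queue <93>
step 4: op3 deq() → 93 — queue <>
step 5: op5 deq() → empty — queue <>
step 6: op6 deq() → empty — queue <>
step 7: op7 enq(39) — queue <39>
step 8: op8 enq(36) — queue <39,36>
step 9: op9 enq(34) — queue <39,36,34>
step 10: op10 deq() (pending, included) — queue <36,34>
step 11: op11 deq() → 36 — queue <34>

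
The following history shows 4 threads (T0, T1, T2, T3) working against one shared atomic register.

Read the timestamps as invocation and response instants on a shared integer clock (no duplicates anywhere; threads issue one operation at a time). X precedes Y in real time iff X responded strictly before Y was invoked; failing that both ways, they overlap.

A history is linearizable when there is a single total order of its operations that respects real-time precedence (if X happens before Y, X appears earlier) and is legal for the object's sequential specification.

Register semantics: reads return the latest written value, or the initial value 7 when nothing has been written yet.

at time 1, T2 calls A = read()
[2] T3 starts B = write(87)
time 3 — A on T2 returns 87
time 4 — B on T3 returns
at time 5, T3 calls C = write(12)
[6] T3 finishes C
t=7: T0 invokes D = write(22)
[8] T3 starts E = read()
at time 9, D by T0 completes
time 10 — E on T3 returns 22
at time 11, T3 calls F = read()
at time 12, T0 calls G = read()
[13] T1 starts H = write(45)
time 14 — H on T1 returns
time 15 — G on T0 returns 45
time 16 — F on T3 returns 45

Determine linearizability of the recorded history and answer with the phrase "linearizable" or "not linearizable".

linearizable

one valid linearization: B, A, C, D, E, H, F, G
1. B write(87), leaving value 87
2. A read() → 87, leaving value 87
3. C write(12), leaving value 12
4. D write(22), leaving value 22
5. E read() → 22, leaving value 22
6. H write(45), leaving value 45
7. F read() → 45, leaving value 45
8. G read() → 45, leaving value 45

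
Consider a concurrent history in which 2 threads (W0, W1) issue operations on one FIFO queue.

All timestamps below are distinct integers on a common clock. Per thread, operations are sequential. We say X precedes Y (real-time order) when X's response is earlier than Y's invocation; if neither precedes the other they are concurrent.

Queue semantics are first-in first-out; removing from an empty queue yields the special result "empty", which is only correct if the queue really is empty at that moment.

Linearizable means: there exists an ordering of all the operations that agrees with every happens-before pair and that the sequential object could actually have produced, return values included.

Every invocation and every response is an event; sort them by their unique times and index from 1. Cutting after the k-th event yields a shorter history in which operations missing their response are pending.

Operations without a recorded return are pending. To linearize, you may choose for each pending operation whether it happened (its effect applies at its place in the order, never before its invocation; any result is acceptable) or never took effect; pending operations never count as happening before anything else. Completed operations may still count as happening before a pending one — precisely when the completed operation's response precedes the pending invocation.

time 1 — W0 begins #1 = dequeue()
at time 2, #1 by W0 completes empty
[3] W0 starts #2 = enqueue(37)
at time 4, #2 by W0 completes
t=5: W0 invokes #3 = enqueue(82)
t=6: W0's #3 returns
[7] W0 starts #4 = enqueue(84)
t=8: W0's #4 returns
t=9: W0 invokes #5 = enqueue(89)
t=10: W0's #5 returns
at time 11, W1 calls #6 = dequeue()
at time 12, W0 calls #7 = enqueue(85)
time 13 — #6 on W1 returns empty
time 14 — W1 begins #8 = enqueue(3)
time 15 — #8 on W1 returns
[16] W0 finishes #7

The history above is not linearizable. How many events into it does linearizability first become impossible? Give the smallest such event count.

13

events 1..12 are still linearizable — one witness is #1, #2, #3, #4, #5:
step 1: #1 dequeue() → empty — queue <>
step 2: #2 enqueue(37) — queue <37>
step 3: #3 enqueue(82) — queue <37,82>
step 4: #4 enqueue(84) — queue <37,82,84>
step 5: #5 enqueue(89) — queue <37,82,84,89>
with event 13 included (#6 responding at time 13), all real-time-consistent orders fail
completion choices over the 1 pending operation (#7) were checked; none helps
e.g. #1, #2, #3, #4, #5, #6 (pending dropped): illegal at step 6, since #6 dequeue() → empty cannot apply there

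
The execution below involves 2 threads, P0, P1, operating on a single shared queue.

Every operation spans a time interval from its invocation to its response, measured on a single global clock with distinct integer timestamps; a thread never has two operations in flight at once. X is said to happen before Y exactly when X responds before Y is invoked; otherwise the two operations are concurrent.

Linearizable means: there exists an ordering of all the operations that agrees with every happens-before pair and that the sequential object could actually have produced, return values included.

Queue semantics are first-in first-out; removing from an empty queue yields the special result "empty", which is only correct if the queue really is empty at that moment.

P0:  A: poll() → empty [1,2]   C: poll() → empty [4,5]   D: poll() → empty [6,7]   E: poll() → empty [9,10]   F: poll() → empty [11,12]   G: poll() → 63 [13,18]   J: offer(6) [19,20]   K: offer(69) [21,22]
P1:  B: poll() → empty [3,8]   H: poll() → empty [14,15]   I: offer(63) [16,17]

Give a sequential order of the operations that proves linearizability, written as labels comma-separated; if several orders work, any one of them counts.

A, B, C, D, E, F, H, I, G, J, K

1. A poll() → empty, leaving queue <>
2. B poll() → empty, leaving queue <>
3. C poll() → empty, leaving queue <>
4. D poll() → empty, leaving queue <>
5. E poll() → empty, leaving queue <>
6. F poll() → empty, leaving queue <>
7. H poll() → empty, leaving queue <>
8. I offer(63), leaving queue <63>
9. G poll() → 63, leaving queue <>
10. J offer(6), leaving queue <6>
11. K offer(69), leaving queue <6,69>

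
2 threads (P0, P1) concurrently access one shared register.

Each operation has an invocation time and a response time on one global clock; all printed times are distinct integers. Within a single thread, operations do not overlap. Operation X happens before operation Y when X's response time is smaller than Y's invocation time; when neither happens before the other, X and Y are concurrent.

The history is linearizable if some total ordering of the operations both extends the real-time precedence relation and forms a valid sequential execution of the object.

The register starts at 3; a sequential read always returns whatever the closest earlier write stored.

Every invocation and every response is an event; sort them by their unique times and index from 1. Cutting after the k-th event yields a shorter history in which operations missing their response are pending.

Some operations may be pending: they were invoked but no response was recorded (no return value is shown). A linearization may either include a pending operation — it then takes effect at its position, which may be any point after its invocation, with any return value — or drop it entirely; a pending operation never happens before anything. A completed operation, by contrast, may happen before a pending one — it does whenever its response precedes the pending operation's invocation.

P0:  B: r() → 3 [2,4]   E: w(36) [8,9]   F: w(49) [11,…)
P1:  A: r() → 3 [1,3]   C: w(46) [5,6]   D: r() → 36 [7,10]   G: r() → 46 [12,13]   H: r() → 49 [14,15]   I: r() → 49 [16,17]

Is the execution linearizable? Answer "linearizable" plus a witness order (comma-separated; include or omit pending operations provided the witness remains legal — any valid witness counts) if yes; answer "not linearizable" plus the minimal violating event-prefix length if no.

not linearizable — minimal violating prefix: 13 events

cut after 12 events: linearizable; cut after 13 events (G responds, time 13): not linearizable
no legal order exists: 4 real-time-consistent candidates over 6 completed register operations, all rejected
every completion of the 1 pending operation (F) was checked; none linearizes
sample order A, B, C, D, E, G (pending dropped) stalls at step 4 — D r() → 36 has no legal effect
sample order A, B, C, E, D, G (pending dropped) stalls at step 6 — G r() → 46 has no legal effect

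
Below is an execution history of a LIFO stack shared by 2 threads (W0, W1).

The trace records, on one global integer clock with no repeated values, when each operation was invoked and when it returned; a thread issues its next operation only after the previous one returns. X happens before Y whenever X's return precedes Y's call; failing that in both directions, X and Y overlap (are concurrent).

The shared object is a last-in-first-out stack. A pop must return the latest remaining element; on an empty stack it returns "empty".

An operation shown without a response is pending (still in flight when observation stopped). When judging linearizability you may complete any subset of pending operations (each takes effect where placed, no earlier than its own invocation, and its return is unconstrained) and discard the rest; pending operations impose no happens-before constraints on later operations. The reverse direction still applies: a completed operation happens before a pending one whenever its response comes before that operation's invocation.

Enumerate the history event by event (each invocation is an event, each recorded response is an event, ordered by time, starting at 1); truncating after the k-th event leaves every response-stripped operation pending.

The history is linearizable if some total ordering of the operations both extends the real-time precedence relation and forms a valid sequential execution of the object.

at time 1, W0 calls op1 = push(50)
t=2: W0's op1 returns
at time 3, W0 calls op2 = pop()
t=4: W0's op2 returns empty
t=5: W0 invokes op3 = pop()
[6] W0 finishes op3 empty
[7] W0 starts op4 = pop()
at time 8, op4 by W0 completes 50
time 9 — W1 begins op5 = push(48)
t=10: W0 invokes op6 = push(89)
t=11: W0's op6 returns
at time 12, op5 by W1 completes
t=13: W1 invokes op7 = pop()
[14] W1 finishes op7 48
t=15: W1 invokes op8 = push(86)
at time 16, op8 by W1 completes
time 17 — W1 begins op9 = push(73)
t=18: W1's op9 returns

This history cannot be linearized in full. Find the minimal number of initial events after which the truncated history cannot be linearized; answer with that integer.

4

events 1..3 are linearizable, e.g. via op1:
step 1: op1 push(50) — stack <50>
once event 4 joins (op2's response, time 4), exhaustive search finds no witness
for example op1, op2 fails at step 2: op2 pop() → empty is not legal there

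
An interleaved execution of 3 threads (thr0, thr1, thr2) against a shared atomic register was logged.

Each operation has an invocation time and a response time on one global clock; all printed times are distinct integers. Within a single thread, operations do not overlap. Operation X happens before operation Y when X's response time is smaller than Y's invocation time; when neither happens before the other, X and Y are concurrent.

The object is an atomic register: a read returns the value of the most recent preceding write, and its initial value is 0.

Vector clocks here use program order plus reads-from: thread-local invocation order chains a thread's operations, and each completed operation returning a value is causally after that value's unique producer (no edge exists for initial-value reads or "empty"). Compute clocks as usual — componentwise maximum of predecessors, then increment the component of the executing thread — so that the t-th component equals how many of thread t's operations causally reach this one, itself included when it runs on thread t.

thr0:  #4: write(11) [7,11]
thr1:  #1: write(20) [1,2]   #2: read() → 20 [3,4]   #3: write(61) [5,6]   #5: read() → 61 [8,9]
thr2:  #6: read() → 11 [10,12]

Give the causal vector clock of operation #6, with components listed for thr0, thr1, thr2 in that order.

(1, 0, 1)

root op #1, invoked 1: fresh clock plus thr1's own tick → (0, 1, 0)
root op #4, invoked 7: fresh clock plus thr0's own tick → (1, 0, 0)
from VC(#1)=(0, 1, 0), #2 (invoked 3) maxes components and bumps thr1 → (0, 2, 0)
from VC(#4)=(1, 0, 0), #6 (invoked 10) maxes components and bumps thr2 → (1, 0, 1)
from VC(#2)=(0, 2, 0), #3 (invoked 5) maxes components and bumps thr1 → (0, 3, 0)
from VC(#3)=(0, 3, 0), #5 (invoked 8) maxes components and bumps thr1 → (0, 4, 0)
target: VC(#6) = (1, 0, 1)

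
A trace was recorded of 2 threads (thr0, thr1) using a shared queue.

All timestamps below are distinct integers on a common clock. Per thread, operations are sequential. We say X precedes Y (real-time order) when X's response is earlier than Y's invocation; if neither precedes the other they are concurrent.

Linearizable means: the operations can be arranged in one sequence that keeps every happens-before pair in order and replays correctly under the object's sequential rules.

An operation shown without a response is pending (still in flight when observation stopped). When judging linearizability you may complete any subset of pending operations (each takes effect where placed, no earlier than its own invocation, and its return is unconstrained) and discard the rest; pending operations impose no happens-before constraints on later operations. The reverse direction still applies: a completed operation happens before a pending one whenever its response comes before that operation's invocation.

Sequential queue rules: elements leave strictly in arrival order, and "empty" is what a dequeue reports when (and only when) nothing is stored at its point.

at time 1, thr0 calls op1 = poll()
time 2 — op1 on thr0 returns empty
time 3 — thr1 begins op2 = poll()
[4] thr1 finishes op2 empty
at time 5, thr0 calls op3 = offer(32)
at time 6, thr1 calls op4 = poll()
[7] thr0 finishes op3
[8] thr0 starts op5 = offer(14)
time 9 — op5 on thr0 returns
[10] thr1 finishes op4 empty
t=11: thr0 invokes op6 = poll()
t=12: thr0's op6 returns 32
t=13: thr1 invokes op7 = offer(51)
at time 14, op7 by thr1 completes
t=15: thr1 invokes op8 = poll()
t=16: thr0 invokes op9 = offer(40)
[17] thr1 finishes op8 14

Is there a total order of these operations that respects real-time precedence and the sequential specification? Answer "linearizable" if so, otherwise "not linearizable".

witness order: op1, op2, op4, op3, op5, op6, op7, op8
after step 1 (op1 poll() → empty): queue <>
after step 2 (op2 poll() → empty): queue <>
after step 3 (op4 poll() → empty): queue <>
after step 4 (op3 offer(32)): queue <32>
after step 5 (op5 offer(14)): queue <32,14>
after step 6 (op6 poll() → 32): queue <14>
after step 7 (op7 offer(51)): queue <14,51>
after step 8 (op8 poll() → 14): queue <51>

linearizable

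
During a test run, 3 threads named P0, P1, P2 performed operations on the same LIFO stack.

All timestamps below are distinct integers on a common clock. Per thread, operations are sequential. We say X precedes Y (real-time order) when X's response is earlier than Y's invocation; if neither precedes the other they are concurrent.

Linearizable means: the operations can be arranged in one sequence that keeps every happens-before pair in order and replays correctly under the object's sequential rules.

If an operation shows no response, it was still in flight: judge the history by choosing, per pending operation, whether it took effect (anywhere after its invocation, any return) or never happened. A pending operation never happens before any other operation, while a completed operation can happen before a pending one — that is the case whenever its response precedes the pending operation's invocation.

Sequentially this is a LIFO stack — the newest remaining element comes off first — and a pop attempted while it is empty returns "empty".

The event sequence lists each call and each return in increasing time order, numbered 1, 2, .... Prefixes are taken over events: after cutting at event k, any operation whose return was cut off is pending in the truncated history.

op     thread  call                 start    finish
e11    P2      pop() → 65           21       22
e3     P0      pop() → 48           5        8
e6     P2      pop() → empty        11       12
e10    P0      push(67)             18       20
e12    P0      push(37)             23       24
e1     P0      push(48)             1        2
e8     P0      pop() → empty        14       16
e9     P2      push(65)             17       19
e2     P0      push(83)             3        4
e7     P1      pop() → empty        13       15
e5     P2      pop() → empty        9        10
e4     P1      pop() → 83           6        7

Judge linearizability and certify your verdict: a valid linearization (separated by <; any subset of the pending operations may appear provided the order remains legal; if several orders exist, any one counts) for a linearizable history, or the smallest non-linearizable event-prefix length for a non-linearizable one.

1. e1 push(48), leaving stack <48>
2. e2 push(83), leaving stack <48,83>
3. e4 pop() → 83, leaving stack <48>
4. e3 pop() → 48, leaving stack <>
5. e5 pop() → empty, leaving stack <>
6. e6 pop() → empty, leaving stack <>
7. e7 pop() → empty, leaving stack <>
8. e8 pop() → empty, leaving stack <>
9. e10 push(67), leaving stack <67>
10. e9 push(65), leaving stack <67,65>
11. e11 pop() → 65, leaving stack <67>
12. e12 push(37), leaving stack <67,37>

linearizable — witness: e1 < e2 < e4 < e3 < e5 < e6 < e7 < e8 < e10 < e9 < e11 < e12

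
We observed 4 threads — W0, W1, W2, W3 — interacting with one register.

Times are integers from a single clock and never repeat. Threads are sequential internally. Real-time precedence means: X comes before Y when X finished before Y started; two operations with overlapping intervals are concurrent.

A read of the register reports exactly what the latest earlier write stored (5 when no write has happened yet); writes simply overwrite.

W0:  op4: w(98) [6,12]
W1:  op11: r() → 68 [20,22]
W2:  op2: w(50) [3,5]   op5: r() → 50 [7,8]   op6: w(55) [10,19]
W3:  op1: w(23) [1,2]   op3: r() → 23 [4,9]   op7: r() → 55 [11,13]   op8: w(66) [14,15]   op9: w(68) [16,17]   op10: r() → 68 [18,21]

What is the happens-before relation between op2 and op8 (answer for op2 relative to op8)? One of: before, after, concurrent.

op2 spans [3,5], op8 spans [14,15]
resp(op2)=5 < inv(op8)=14

before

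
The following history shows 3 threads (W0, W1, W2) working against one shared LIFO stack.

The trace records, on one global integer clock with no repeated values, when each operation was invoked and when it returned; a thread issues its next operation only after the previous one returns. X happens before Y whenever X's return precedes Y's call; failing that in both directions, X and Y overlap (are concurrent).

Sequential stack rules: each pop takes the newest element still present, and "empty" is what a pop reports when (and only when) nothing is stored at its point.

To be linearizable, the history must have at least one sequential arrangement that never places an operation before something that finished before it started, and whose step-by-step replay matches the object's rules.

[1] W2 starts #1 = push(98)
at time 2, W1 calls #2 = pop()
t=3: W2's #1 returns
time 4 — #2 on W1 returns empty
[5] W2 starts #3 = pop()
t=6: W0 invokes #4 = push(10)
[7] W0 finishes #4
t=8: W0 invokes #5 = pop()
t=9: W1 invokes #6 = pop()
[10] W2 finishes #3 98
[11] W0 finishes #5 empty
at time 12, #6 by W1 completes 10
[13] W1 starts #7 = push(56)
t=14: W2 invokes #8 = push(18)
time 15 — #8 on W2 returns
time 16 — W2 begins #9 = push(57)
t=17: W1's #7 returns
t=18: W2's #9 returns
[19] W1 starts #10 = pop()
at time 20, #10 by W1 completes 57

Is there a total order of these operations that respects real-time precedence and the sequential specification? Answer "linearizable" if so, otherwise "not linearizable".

witness order: #2, #1, #3, #4, #6, #5, #7, #8, #9, #10
step 1: #2 pop() → empty — stack <>
step 2: #1 push(98) — stack <98>
step 3: #3 pop() → 98 — stack <>
step 4: #4 push(10) — stack <10>
step 5: #6 pop() → 10 — stack <>
step 6: #5 pop() → empty — stack <>
step 7: #7 push(56) — stack <56>
step 8: #8 push(18) — stack <56,18>
step 9: #9 push(57) — stack <56,18,57>
step 10: #10 pop() → 57 — stack <56,18>

linearizable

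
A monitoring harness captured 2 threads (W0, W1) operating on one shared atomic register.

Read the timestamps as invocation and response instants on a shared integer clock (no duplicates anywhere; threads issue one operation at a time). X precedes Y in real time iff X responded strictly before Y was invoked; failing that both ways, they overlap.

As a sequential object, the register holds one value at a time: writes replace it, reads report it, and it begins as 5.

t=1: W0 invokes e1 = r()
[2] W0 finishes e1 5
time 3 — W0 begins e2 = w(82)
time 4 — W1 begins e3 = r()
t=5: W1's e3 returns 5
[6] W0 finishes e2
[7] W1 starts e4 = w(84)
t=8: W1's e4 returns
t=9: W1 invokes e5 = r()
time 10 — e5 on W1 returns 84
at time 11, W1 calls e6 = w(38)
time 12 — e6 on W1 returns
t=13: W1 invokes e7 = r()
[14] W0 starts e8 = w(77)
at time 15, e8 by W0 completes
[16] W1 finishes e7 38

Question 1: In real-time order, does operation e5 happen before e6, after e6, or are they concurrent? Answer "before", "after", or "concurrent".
e5 spans [9,10], e6 spans [11,12]
resp(e5)=10 < inv(e6)=11

before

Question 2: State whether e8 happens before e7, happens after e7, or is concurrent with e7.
e8 spans [14,15], e7 spans [13,16]
the intervals overlap in both directions

concurrent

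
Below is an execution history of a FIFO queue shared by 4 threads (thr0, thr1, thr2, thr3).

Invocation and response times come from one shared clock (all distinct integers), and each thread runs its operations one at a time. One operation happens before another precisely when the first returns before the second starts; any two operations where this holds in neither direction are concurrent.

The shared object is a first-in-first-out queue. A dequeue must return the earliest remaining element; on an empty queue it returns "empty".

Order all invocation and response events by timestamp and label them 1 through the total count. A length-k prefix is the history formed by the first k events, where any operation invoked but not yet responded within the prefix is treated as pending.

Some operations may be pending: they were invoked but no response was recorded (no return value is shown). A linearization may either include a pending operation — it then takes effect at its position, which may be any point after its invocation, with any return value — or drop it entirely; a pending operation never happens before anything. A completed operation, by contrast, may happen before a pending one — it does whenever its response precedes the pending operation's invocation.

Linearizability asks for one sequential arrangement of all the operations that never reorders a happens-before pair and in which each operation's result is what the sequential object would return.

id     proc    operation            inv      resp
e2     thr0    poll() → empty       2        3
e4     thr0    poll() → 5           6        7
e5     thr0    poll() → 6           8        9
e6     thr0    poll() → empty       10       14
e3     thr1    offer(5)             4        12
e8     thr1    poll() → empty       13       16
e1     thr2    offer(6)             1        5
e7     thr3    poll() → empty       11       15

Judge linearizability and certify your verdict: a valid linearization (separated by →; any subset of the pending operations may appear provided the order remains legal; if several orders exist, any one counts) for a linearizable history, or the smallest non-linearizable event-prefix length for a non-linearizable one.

linearizable — witness: e2 → e3 → e1 → e4 → e5 → e6 → e7 → e8

step 1: e2 poll() → empty — queue <>
step 2: e3 offer(5) — queue <5>
step 3: e1 offer(6) — queue <5,6>
step 4: e4 poll() → 5 — queue <6>
step 5: e5 poll() → 6 — queue <>
step 6: e6 poll() → empty — queue <>
step 7: e7 poll() → empty — queue <>
step 8: e8 poll() → empty — queue <>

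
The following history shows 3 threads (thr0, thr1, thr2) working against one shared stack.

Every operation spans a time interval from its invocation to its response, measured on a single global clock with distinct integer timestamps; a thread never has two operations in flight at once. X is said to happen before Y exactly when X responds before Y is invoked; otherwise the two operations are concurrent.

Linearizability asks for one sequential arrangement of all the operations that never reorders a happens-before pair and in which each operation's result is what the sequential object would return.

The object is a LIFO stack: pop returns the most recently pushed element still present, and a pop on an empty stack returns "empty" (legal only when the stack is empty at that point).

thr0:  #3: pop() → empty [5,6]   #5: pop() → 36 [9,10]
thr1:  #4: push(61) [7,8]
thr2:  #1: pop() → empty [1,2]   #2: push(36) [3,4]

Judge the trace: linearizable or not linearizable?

not linearizable

prefix check: 1..5 passes, 1..6 fails once #3's time-6 response joins
exactly one order of the 3 completed ops respects real time; the stack replay fails
sample order #1, #2, #3 stalls at step 3 — #3 pop() → empty has no legal effect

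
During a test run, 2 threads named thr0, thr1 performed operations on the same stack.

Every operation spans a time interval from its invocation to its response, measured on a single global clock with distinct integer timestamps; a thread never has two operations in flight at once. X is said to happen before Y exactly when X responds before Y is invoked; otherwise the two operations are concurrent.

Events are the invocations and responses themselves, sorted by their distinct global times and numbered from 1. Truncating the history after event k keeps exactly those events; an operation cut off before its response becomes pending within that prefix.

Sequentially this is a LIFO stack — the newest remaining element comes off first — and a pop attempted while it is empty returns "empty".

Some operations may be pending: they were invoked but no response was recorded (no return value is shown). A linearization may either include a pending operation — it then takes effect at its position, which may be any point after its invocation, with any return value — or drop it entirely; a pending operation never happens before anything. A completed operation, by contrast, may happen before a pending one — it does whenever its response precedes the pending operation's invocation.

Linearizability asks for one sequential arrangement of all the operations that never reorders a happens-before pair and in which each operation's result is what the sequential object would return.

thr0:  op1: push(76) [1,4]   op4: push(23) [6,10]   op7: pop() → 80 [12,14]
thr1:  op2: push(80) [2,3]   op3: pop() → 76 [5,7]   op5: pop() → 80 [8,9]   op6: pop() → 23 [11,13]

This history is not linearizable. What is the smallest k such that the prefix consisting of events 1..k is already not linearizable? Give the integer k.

14

events 1..13 are still linearizable — one witness is op2, op1, op3, op5, op4, op6:
1. op2 push(80), leaving stack <80>
2. op1 push(76), leaving stack <80,76>
3. op3 pop() → 76, leaving stack <80>
4. op5 pop() → 80, leaving stack <>
5. op4 push(23), leaving stack <23>
6. op6 pop() → 23, leaving stack <>
adding event 14 (op7 responds at 14) leaves no legal real-time order
e.g. op1, op2, op3, op4, op5, op6, op7: illegal at step 3, since op3 pop() → 76 cannot apply there
e.g. op1, op2, op3, op4, op5, op7, op6: illegal at step 3, since op3 pop() → 76 cannot apply there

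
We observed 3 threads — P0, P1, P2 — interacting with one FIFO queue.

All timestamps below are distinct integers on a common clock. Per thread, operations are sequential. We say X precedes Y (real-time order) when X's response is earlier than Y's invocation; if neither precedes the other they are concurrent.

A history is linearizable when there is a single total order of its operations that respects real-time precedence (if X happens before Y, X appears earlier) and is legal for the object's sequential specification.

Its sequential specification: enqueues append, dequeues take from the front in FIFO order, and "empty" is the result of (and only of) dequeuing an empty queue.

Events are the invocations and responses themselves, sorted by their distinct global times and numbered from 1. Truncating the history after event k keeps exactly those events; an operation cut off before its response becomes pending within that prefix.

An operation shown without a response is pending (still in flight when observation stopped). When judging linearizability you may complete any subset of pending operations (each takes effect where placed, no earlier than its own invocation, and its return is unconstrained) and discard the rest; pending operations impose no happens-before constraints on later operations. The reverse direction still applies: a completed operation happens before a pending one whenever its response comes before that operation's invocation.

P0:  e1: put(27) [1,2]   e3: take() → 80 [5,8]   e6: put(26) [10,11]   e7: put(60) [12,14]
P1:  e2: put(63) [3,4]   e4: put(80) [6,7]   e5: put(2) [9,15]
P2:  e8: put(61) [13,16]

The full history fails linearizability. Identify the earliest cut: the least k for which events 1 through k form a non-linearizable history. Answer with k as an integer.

8

a valid linearization of events 1..7 exists, for instance e1, e2, e3, e4:
1. e1 put(27), leaving queue <27>
2. e2 put(63), leaving queue <27,63>
3. e3 take() (pending, included), leaving queue <63>
4. e4 put(80), leaving queue <63,80>
adding event 8 (e3 responds at 8) leaves no legal real-time order
e.g. e1, e2, e3, e4: illegal at step 3, since e3 take() → 80 cannot apply there
e.g. e1, e2, e4, e3: illegal at step 4, since e3 take() → 80 cannot apply there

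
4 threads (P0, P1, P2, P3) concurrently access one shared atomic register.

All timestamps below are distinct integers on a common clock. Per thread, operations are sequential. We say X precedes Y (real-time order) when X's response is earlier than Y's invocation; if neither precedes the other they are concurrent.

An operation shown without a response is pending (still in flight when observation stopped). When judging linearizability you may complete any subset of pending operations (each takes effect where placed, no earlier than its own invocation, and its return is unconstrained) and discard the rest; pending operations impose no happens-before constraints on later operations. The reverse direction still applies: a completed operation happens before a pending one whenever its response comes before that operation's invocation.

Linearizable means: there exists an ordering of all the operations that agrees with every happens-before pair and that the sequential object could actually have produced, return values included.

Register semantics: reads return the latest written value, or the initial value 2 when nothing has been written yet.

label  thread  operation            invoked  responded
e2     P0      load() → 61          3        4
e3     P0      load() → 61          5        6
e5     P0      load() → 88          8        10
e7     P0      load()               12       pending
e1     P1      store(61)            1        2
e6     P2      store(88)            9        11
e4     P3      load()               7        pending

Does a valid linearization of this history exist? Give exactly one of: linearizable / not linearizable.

witness order: e1, e2, e3, e4, e6, e5
after step 1 (e1 store(61)): value 61
after step 2 (e2 load() → 61): value 61
after step 3 (e3 load() → 61): value 61
after step 4 (e4 load() (pending, included)): value 61
after step 5 (e6 store(88)): value 88
after step 6 (e5 load() → 88): value 88

linearizable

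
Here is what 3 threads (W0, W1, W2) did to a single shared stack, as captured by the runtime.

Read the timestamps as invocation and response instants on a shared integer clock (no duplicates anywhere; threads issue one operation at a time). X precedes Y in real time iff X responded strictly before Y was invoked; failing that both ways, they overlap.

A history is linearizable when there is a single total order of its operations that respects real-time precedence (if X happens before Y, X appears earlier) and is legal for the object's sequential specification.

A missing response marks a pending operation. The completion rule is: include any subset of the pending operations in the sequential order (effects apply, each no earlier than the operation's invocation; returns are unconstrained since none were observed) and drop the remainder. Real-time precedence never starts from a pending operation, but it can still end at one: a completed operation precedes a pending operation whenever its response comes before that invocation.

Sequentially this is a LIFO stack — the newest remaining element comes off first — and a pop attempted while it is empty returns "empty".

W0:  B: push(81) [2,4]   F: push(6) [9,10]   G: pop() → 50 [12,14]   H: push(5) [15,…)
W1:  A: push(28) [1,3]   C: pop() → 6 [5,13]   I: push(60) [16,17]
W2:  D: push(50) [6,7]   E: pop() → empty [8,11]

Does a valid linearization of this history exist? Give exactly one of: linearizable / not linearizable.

not linearizable

events 1..10 are fine; event 11 — the response of E at time 11 — makes the prefix non-linearizable
every one of the 4 real-time-consistent orders over 5 completed stack ops fails the sequential spec
no escape via the 1 pending operation (C): every completion choice fails
for example A, B, D, E, F (pending dropped) fails at step 4: E pop() → empty is not legal there
for example A, B, D, F, E (pending dropped) fails at step 5: E pop() → empty is not legal there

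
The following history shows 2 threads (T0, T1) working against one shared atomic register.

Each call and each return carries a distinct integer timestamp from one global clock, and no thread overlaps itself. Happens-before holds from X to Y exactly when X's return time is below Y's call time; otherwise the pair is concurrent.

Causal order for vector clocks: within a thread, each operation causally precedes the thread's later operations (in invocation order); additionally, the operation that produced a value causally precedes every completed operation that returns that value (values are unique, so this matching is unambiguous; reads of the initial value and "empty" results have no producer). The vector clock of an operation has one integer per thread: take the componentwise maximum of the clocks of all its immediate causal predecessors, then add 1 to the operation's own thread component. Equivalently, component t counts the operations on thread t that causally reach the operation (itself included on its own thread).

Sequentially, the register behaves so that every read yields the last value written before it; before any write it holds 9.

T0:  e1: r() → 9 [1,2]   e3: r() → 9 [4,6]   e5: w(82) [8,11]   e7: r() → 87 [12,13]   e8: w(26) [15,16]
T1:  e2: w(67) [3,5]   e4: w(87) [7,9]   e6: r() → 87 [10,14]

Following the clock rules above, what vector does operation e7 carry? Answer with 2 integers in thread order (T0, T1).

e2 (invocation 3): nothing precedes it; T1's component alone gives (0, 1)
e1 (invocation 1): nothing precedes it; T0's component alone gives (1, 0)
e4 (invocation 7): componentwise max over VC(e2)=(0, 1), +1 at T1, giving (0, 2)
e3 (invocation 4): componentwise max over VC(e1)=(1, 0), +1 at T0, giving (2, 0)
e6 (invocation 10): componentwise max over VC(e4)=(0, 2), +1 at T1, giving (0, 3)
e5 (invocation 8): componentwise max over VC(e3)=(2, 0), +1 at T0, giving (3, 0)
e7 (invocation 12): componentwise max over VC(e4)=(0, 2), VC(e5)=(3, 0), +1 at T0, giving (4, 2)
e8 (invocation 15): componentwise max over VC(e7)=(4, 2), +1 at T0, giving (5, 2)
target: VC(e7) = (4, 2)

(4, 2)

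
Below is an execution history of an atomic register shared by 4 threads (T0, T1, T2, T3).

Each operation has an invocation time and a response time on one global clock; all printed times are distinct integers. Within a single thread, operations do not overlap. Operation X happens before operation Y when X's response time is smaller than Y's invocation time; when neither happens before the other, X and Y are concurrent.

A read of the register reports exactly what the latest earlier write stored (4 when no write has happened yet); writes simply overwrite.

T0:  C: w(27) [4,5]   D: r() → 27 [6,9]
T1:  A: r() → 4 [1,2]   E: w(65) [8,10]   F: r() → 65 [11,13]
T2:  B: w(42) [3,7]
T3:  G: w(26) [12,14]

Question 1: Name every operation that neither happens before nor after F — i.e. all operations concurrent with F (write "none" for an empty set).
G

F spans [11,13]; an op avoiding the whole window 11..13 is ordered, any other is concurrent
A [1,2]: before
B [3,7]: before
C [4,5]: before
D [6,9]: before
E [8,10]: before
G [12,14]: concurrent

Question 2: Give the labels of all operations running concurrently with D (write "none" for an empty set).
B, E

D spans [6,9]: anything still running between times 6 and 9 counts as concurrent
A [1,2]: before
B [3,7]: concurrent
C [4,5]: before
E [8,10]: concurrent
F [11,13]: after
G [12,14]: after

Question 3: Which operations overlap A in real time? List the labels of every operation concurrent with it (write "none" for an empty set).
none

overlap test against A [1,2]: concurrent iff the interval meets 1..2
B [3,7]: after
C [4,5]: after
D [6,9]: after
E [8,10]: after
F [11,13]: after
G [12,14]: after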